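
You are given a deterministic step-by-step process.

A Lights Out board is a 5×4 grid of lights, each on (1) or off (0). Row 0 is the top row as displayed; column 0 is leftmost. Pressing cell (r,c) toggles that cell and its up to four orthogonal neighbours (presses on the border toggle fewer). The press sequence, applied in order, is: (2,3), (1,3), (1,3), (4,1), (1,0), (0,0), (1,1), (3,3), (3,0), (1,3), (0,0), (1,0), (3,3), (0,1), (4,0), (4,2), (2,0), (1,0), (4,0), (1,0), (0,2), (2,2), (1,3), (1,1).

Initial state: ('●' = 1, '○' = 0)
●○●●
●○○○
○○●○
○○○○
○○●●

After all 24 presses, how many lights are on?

6

step 0: ●○●●
●○○○
○○●○
○○○○
○○●●
step 1: ●○●●
●○○●
○○○●
○○○●
○○●●
step 2: ●○●○
●○●○
○○○○
○○○●
○○●●
step 3: ●○●●
●○○●
○○○●
○○○●
○○●●
step 4: ●○●●
●○○●
○○○●
○●○●
●●○●
step 5: ○○●●
○●○●
●○○●
○●○●
●●○●
step 6: ●●●●
●●○●
●○○●
○●○●
●●○●
step 7: ●○●●
○○●●
●●○●
○●○●
●●○●
step 8: ●○●●
○○●●
●●○○
○●●○
●●○○
step 9: ●○●●
○○●●
○●○○
●○●○
○●○○
step 10: ●○●○
○○○○
○●○●
●○●○
○●○○
step 11: ○●●○
●○○○
○●○●
●○●○
○●○○
step 12: ●●●○
○●○○
●●○●
●○●○
○●○○
step 13: ●●●○
○●○○
●●○○
●○○●
○●○●
step 14: ○○○○
○○○○
●●○○
●○○●
○●○●
step 15: ○○○○
○○○○
●●○○
○○○●
●○○●
step 16: ○○○○
○○○○
●●○○
○○●●
●●●○
step 17: ○○○○
●○○○
○○○○
●○●●
●●●○
step 18: ●○○○
○●○○
●○○○
●○●●
●●●○
step 19: ●○○○
○●○○
●○○○
○○●●
○○●○
step 20: ○○○○
●○○○
○○○○
○○●●
○○●○
step 21: ○●●●
●○●○
○○○○
○○●●
○○●○
step 22: ○●●●
●○○○
○●●●
○○○●
○○●○
step 23: ○●●○
●○●●
○●●○
○○○●
○○●○
step 24: ○○●○
○●○●
○○●○
○○○●
○○●○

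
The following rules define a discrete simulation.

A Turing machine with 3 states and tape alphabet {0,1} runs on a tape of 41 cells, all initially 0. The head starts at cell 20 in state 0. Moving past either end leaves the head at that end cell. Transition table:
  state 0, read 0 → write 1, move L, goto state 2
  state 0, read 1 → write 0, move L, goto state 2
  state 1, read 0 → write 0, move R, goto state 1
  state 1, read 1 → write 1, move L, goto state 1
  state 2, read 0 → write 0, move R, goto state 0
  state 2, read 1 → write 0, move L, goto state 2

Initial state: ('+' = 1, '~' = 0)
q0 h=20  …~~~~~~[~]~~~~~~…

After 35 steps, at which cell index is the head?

19

0) q0 h=20  …~~~~~~[~]~~~~~~…
1) q2 h=19  …~~~~~~[~]+~~~~~…
2) q0 h=20  …~~~~~~[+]~~~~~~…
3) q2 h=19  …~~~~~~[~]~~~~~~…
4) q0 h=20  …~~~~~~[~]~~~~~~…
5) q2 h=19  …~~~~~~[~]+~~~~~…
6) q0 h=20  …~~~~~~[+]~~~~~~…
7) q2 h=19  …~~~~~~[~]~~~~~~…
8) q0 h=20  …~~~~~~[~]~~~~~~…
9) q2 h=19  …~~~~~~[~]+~~~~~…
10) q0 h=20  …~~~~~~[+]~~~~~~…
11) q2 h=19  …~~~~~~[~]~~~~~~…
12) q0 h=20  …~~~~~~[~]~~~~~~…
13) q2 h=19  …~~~~~~[~]+~~~~~…
14) q0 h=20  …~~~~~~[+]~~~~~~…
15) q2 h=19  …~~~~~~[~]~~~~~~…
16) q0 h=20  …~~~~~~[~]~~~~~~…
17) q2 h=19  …~~~~~~[~]+~~~~~…
18) q0 h=20  …~~~~~~[+]~~~~~~…
19) q2 h=19  …~~~~~~[~]~~~~~~…
20) q0 h=20  …~~~~~~[~]~~~~~~…
21) q2 h=19  …~~~~~~[~]+~~~~~…
22) q0 h=20  …~~~~~~[+]~~~~~~…
23) q2 h=19  …~~~~~~[~]~~~~~~…
24) q0 h=20  …~~~~~~[~]~~~~~~…
25) q2 h=19  …~~~~~~[~]+~~~~~…
26) q0 h=20  …~~~~~~[+]~~~~~~…
27) q2 h=19  …~~~~~~[~]~~~~~~…
28) q0 h=20  …~~~~~~[~]~~~~~~…
29) q2 h=19  …~~~~~~[~]+~~~~~…
30) q0 h=20  …~~~~~~[+]~~~~~~…
31) q2 h=19  …~~~~~~[~]~~~~~~…
32) q0 h=20  …~~~~~~[~]~~~~~~…
33) q2 h=19  …~~~~~~[~]+~~~~~…
34) q0 h=20  …~~~~~~[+]~~~~~~…
35) q2 h=19  …~~~~~~[~]~~~~~~…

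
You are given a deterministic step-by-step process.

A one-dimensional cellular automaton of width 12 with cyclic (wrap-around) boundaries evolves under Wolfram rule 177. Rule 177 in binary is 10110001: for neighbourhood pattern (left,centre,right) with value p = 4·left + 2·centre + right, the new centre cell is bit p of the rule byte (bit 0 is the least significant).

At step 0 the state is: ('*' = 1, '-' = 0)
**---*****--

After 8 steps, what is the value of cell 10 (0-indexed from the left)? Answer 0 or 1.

1

gen 0: **---*****--
gen 1: --**--***-*-
gen 2: *---*--*-*-*
gen 3: -**--*--*-*-
gen 4: ---*--*--*-*
gen 5: **--*--*--*-
gen 6: --*--*--*--*
gen 7: *--*--*--*--
gen 8: -*--*--*--*-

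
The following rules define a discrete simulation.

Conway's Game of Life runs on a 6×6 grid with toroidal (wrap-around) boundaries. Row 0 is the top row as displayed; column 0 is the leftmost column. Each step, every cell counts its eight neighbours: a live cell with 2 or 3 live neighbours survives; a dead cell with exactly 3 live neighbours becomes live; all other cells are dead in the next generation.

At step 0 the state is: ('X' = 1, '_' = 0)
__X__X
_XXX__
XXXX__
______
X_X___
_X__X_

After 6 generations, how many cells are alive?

step 0: __X__X
_XXX__
XXXX__
______
X_X___
_X__X_
step 1: X___X_
____X_
X__X__
X__X__
_X____
XXXX_X
step 2: X_X_X_
___XX_
___XXX
XXX___
___XXX
__XXXX
step 3: _XX___
__X___
XX___X
XXX___
______
XXX___
step 4: X__X__
__X___
_____X
__X__X
______
X_X___
step 5: __XX__
______
______
______
_X____
_X____
step 6: __X___
______
______
______
______
_X____

2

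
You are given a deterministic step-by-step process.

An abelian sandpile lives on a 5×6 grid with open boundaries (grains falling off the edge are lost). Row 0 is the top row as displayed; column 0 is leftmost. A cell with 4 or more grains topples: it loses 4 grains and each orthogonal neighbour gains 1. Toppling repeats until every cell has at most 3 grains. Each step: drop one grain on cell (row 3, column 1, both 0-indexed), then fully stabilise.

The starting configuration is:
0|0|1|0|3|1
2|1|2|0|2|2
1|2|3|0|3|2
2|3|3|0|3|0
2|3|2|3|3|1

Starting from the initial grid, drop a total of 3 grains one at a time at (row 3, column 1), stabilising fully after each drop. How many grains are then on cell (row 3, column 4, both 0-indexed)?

1

0) 0|0|1|0|3|1
2|1|2|0|2|2
1|2|3|0|3|2
2|3|3|0|3|0
2|3|2|3|3|1
1) 0|0|1|0|3|1
2|2|3|0|3|2
2|0|1|2|0|3
3|3|2|3|1|1
3|1|1|1|1|2
2) 0|0|1|0|3|1
2|2|3|0|3|2
3|1|1|2|0|3
1|1|3|3|1|1
0|3|1|1|1|2
3) 0|0|1|0|3|1
2|2|3|0|3|2
3|1|1|2|0|3
1|2|3|3|1|1
0|3|1|1|1|2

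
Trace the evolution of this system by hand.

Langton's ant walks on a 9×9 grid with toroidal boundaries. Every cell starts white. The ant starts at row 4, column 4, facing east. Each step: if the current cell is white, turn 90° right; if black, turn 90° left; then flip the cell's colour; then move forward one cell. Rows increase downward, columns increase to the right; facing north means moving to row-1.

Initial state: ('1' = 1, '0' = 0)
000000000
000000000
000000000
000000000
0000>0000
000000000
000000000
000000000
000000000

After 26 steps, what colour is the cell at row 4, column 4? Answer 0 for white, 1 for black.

0

0) 000000000
000000000
000000000
000000000
0000>0000
000000000
000000000
000000000
000000000
1) 000000000
000000000
000000000
000000000
000010000
0000v0000
000000000
000000000
000000000
2) 000000000
000000000
000000000
000000000
000010000
000<10000
000000000
000000000
000000000
3) 000000000
000000000
000000000
000000000
000^10000
000110000
000000000
000000000
000000000
4) 000000000
000000000
000000000
000000000
0001>0000
000110000
000000000
000000000
000000000
5) 000000000
000000000
000000000
0000^0000
000100000
000110000
000000000
000000000
000000000
6) 000000000
000000000
000000000
00001>000
000100000
000110000
000000000
000000000
000000000
7) 000000000
000000000
000000000
000011000
00010v000
000110000
000000000
000000000
000000000
8) 000000000
000000000
000000000
000011000
0001<1000
000110000
000000000
000000000
000000000
9) 000000000
000000000
000000000
0000^1000
000111000
000110000
000000000
000000000
000000000
10) 000000000
000000000
000000000
000<01000
000111000
000110000
000000000
000000000
000000000
11) 000000000
000000000
000^00000
000101000
000111000
000110000
000000000
000000000
000000000
12) 000000000
000000000
0001>0000
000101000
000111000
000110000
000000000
000000000
000000000
13) 000000000
000000000
000110000
0001v1000
000111000
000110000
000000000
000000000
000000000
14) 000000000
000000000
000110000
000<11000
000111000
000110000
000000000
000000000
000000000
15) 000000000
000000000
000110000
000011000
000v11000
000110000
000000000
000000000
000000000
16) 000000000
000000000
000110000
000011000
0000>1000
000110000
000000000
000000000
000000000
17) 000000000
000000000
000110000
0000^1000
000001000
000110000
000000000
000000000
000000000
18) 000000000
000000000
000110000
000<01000
000001000
000110000
000000000
000000000
000000000
19) 000000000
000000000
000^10000
000101000
000001000
000110000
000000000
000000000
000000000
20) 000000000
000000000
00<010000
000101000
000001000
000110000
000000000
000000000
000000000
21) 000000000
00^000000
001010000
000101000
000001000
000110000
000000000
000000000
000000000
22) 000000000
001>00000
001010000
000101000
000001000
000110000
000000000
000000000
000000000
23) 000000000
001100000
001v10000
000101000
000001000
000110000
000000000
000000000
000000000
24) 000000000
001100000
00<110000
000101000
000001000
000110000
000000000
000000000
000000000
25) 000000000
001100000
000110000
00v101000
000001000
000110000
000000000
000000000
000000000
26) 000000000
001100000
000110000
0<1101000
000001000
000110000
000000000
000000000
000000000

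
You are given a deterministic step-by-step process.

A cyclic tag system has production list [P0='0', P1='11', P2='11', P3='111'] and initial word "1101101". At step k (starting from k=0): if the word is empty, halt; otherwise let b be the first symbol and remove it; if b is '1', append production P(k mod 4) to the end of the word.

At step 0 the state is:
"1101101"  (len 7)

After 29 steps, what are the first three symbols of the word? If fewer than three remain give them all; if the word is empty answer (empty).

[0] "1101101"  (len 7)
[1] "1011010"  (len 7)
[2] "01101011"  (len 8)
[3] "1101011"  (len 7)
[4] "101011111"  (len 9)
[5] "010111110"  (len 9)
[6] "10111110"  (len 8)
[7] "011111011"  (len 9)
[8] "11111011"  (len 8)
[9] "11110110"  (len 8)
[10] "111011011"  (len 9)
[11] "1101101111"  (len 10)
[12] "101101111111"  (len 12)
[13] "011011111110"  (len 12)
[14] "11011111110"  (len 11)
[15] "101111111011"  (len 12)
[16] "01111111011111"  (len 14)
[17] "1111111011111"  (len 13)
[18] "11111101111111"  (len 14)
[19] "111110111111111"  (len 15)
[20] "11110111111111111"  (len 17)
[21] "11101111111111110"  (len 17)
[22] "110111111111111011"  (len 18)
[23] "1011111111111101111"  (len 19)
[24] "011111111111101111111"  (len 21)
[25] "11111111111101111111"  (len 20)
[26] "111111111110111111111"  (len 21)
[27] "1111111111011111111111"  (len 22)
[28] "111111111011111111111111"  (len 24)
[29] "111111110111111111111110"  (len 24)

111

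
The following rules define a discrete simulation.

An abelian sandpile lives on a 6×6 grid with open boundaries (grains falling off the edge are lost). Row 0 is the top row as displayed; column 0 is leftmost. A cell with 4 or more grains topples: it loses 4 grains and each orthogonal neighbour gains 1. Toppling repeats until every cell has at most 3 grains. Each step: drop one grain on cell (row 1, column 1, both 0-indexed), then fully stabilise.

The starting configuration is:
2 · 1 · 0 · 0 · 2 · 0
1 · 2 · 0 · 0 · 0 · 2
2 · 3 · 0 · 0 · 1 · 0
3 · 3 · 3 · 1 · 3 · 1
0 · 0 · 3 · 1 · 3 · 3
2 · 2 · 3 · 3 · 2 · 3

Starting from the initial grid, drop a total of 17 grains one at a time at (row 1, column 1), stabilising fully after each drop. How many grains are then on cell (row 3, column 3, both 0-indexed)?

2

k=0  2 · 1 · 0 · 0 · 2 · 0
1 · 2 · 0 · 0 · 0 · 2
2 · 3 · 0 · 0 · 1 · 0
3 · 3 · 3 · 1 · 3 · 1
0 · 0 · 3 · 1 · 3 · 3
2 · 2 · 3 · 3 · 2 · 3
k=1  2 · 1 · 0 · 0 · 2 · 0
1 · 3 · 0 · 0 · 0 · 2
2 · 3 · 0 · 0 · 1 · 0
3 · 3 · 3 · 1 · 3 · 1
0 · 0 · 3 · 1 · 3 · 3
2 · 2 · 3 · 3 · 2 · 3
k=2  2 · 2 · 0 · 0 · 2 · 0
3 · 1 · 1 · 0 · 0 · 2
0 · 2 · 2 · 0 · 1 · 0
1 · 2 · 1 · 2 · 3 · 1
1 · 2 · 1 · 3 · 3 · 3
2 · 3 · 1 · 0 · 3 · 3
k=3  2 · 2 · 0 · 0 · 2 · 0
3 · 2 · 1 · 0 · 0 · 2
0 · 2 · 2 · 0 · 1 · 0
1 · 2 · 1 · 2 · 3 · 1
1 · 2 · 1 · 3 · 3 · 3
2 · 3 · 1 · 0 · 3 · 3
k=4  2 · 2 · 0 · 0 · 2 · 0
3 · 3 · 1 · 0 · 0 · 2
0 · 2 · 2 · 0 · 1 · 0
1 · 2 · 1 · 2 · 3 · 1
1 · 2 · 1 · 3 · 3 · 3
2 · 3 · 1 · 0 · 3 · 3
k=5  3 · 3 · 0 · 0 · 2 · 0
0 · 1 · 2 · 0 · 0 · 2
1 · 3 · 2 · 0 · 1 · 0
1 · 2 · 1 · 2 · 3 · 1
1 · 2 · 1 · 3 · 3 · 3
2 · 3 · 1 · 0 · 3 · 3
k=6  3 · 3 · 0 · 0 · 2 · 0
0 · 2 · 2 · 0 · 0 · 2
1 · 3 · 2 · 0 · 1 · 0
1 · 2 · 1 · 2 · 3 · 1
1 · 2 · 1 · 3 · 3 · 3
2 · 3 · 1 · 0 · 3 · 3
k=7  3 · 3 · 0 · 0 · 2 · 0
0 · 3 · 2 · 0 · 0 · 2
1 · 3 · 2 · 0 · 1 · 0
1 · 2 · 1 · 2 · 3 · 1
1 · 2 · 1 · 3 · 3 · 3
2 · 3 · 1 · 0 · 3 · 3
k=8  0 · 1 · 1 · 0 · 2 · 0
2 · 2 · 3 · 0 · 0 · 2
2 · 0 · 3 · 0 · 1 · 0
1 · 3 · 1 · 2 · 3 · 1
1 · 2 · 1 · 3 · 3 · 3
2 · 3 · 1 · 0 · 3 · 3
k=9  0 · 1 · 1 · 0 · 2 · 0
2 · 3 · 3 · 0 · 0 · 2
2 · 0 · 3 · 0 · 1 · 0
1 · 3 · 1 · 2 · 3 · 1
1 · 2 · 1 · 3 · 3 · 3
2 · 3 · 1 · 0 · 3 · 3
k=10  0 · 2 · 2 · 0 · 2 · 0
3 · 1 · 1 · 1 · 0 · 2
2 · 2 · 0 · 1 · 1 · 0
1 · 3 · 2 · 2 · 3 · 1
1 · 2 · 1 · 3 · 3 · 3
2 · 3 · 1 · 0 · 3 · 3
k=11  0 · 2 · 2 · 0 · 2 · 0
3 · 2 · 1 · 1 · 0 · 2
2 · 2 · 0 · 1 · 1 · 0
1 · 3 · 2 · 2 · 3 · 1
1 · 2 · 1 · 3 · 3 · 3
2 · 3 · 1 · 0 · 3 · 3
k=12  0 · 2 · 2 · 0 · 2 · 0
3 · 3 · 1 · 1 · 0 · 2
2 · 2 · 0 · 1 · 1 · 0
1 · 3 · 2 · 2 · 3 · 1
1 · 2 · 1 · 3 · 3 · 3
2 · 3 · 1 · 0 · 3 · 3
k=13  1 · 3 · 2 · 0 · 2 · 0
0 · 1 · 2 · 1 · 0 · 2
3 · 3 · 0 · 1 · 1 · 0
1 · 3 · 2 · 2 · 3 · 1
1 · 2 · 1 · 3 · 3 · 3
2 · 3 · 1 · 0 · 3 · 3
k=14  1 · 3 · 2 · 0 · 2 · 0
0 · 2 · 2 · 1 · 0 · 2
3 · 3 · 0 · 1 · 1 · 0
1 · 3 · 2 · 2 · 3 · 1
1 · 2 · 1 · 3 · 3 · 3
2 · 3 · 1 · 0 · 3 · 3
k=15  1 · 3 · 2 · 0 · 2 · 0
0 · 3 · 2 · 1 · 0 · 2
3 · 3 · 0 · 1 · 1 · 0
1 · 3 · 2 · 2 · 3 · 1
1 · 2 · 1 · 3 · 3 · 3
2 · 3 · 1 · 0 · 3 · 3
k=16  2 · 0 · 3 · 0 · 2 · 0
2 · 2 · 3 · 1 · 0 · 2
0 · 2 · 1 · 1 · 1 · 0
3 · 0 · 3 · 2 · 3 · 1
1 · 3 · 1 · 3 · 3 · 3
2 · 3 · 1 · 0 · 3 · 3
k=17  2 · 0 · 3 · 0 · 2 · 0
2 · 3 · 3 · 1 · 0 · 2
0 · 2 · 1 · 1 · 1 · 0
3 · 0 · 3 · 2 · 3 · 1
1 · 3 · 1 · 3 · 3 · 3
2 · 3 · 1 · 0 · 3 · 3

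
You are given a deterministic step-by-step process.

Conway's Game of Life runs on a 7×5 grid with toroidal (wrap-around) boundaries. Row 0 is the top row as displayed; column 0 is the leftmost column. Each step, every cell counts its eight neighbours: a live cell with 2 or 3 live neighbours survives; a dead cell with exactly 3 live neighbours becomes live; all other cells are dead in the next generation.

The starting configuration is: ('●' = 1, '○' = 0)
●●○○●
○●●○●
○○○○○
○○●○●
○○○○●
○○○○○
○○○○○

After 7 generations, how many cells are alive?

[0] ●●○○●
○●●○●
○○○○○
○○●○●
○○○○●
○○○○○
○○○○○
[1] ○●●●●
○●●●●
●●●○○
○○○●○
○○○●○
○○○○○
●○○○○
[2] ○○○○○
○○○○○
●○○○○
○●○●●
○○○○○
○○○○○
●●●●●
[3] ●●●●●
○○○○○
●○○○●
●○○○●
○○○○○
●●●●●
●●●●●
[4] ○○○○○
○○●○○
●○○○●
●○○○●
○○●○○
○○○○○
○○○○○
[5] ○○○○○
○○○○○
●●○●●
●●○●●
○○○○○
○○○○○
○○○○○
[6] ○○○○○
●○○○●
○●○●○
○●○●○
●○○○●
○○○○○
○○○○○
[7] ○○○○○
●○○○●
○●○●○
○●○●○
●○○○●
○○○○○
○○○○○

8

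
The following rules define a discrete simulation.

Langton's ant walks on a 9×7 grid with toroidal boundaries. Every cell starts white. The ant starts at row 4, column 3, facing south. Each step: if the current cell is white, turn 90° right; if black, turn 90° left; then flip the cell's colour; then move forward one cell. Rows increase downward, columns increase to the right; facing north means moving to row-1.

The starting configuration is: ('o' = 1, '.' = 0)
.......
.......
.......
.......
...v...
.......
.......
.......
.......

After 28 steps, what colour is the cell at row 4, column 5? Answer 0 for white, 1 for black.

1

step 0: .......
.......
.......
.......
...v...
.......
.......
.......
.......
step 1: .......
.......
.......
.......
..<o...
.......
.......
.......
.......
step 2: .......
.......
.......
..^....
..oo...
.......
.......
.......
.......
step 3: .......
.......
.......
..o>...
..oo...
.......
.......
.......
.......
step 4: .......
.......
.......
..oo...
..ov...
.......
.......
.......
.......
step 5: .......
.......
.......
..oo...
..o.>..
.......
.......
.......
.......
step 6: .......
.......
.......
..oo...
..o.o..
....v..
.......
.......
.......
step 7: .......
.......
.......
..oo...
..o.o..
...<o..
.......
.......
.......
step 8: .......
.......
.......
..oo...
..o^o..
...oo..
.......
.......
.......
step 9: .......
.......
.......
..oo...
..oo>..
...oo..
.......
.......
.......
step 10: .......
.......
.......
..oo^..
..oo...
...oo..
.......
.......
.......
step 11: .......
.......
.......
..ooo>.
..oo...
...oo..
.......
.......
.......
step 12: .......
.......
.......
..oooo.
..oo.v.
...oo..
.......
.......
.......
step 13: .......
.......
.......
..oooo.
..oo<o.
...oo..
.......
.......
.......
step 14: .......
.......
.......
..oo^o.
..oooo.
...oo..
.......
.......
.......
step 15: .......
.......
.......
..o<.o.
..oooo.
...oo..
.......
.......
.......
step 16: .......
.......
.......
..o..o.
..ovoo.
...oo..
.......
.......
.......
step 17: .......
.......
.......
..o..o.
..o.>o.
...oo..
.......
.......
.......
step 18: .......
.......
.......
..o.^o.
..o..o.
...oo..
.......
.......
.......
step 19: .......
.......
.......
..o.o>.
..o..o.
...oo..
.......
.......
.......
step 20: .......
.......
.....^.
..o.o..
..o..o.
...oo..
.......
.......
.......
step 21: .......
.......
.....o>
..o.o..
..o..o.
...oo..
.......
.......
.......
step 22: .......
.......
.....oo
..o.o.v
..o..o.
...oo..
.......
.......
.......
step 23: .......
.......
.....oo
..o.o<o
..o..o.
...oo..
.......
.......
.......
step 24: .......
.......
.....^o
..o.ooo
..o..o.
...oo..
.......
.......
.......
step 25: .......
.......
....<.o
..o.ooo
..o..o.
...oo..
.......
.......
.......
step 26: .......
....^..
....o.o
..o.ooo
..o..o.
...oo..
.......
.......
.......
step 27: .......
....o>.
....o.o
..o.ooo
..o..o.
...oo..
.......
.......
.......
step 28: .......
....oo.
....ovo
..o.ooo
..o..o.
...oo..
.......
.......
.......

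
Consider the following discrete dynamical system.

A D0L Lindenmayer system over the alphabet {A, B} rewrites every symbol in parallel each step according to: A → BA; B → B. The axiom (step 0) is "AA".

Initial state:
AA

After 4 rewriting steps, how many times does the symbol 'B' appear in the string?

8

0) AA
1) BABA
2) BBABBA
3) BBBABBBA
4) BBBBABBBBA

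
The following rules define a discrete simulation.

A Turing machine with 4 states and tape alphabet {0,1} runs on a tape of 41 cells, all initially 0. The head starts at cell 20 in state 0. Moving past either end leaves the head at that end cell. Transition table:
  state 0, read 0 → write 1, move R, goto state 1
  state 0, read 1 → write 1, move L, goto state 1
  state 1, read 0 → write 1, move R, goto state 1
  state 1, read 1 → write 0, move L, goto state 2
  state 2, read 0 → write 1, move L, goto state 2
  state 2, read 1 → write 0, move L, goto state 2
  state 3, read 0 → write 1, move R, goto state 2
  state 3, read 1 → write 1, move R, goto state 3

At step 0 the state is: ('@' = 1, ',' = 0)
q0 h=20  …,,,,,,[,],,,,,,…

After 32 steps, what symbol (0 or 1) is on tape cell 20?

1

[0] q0 h=20  …,,,,,,[,],,,,,,…
[1] q1 h=21  …,,,,,@[,],,,,,,…
[2] q1 h=22  …,,,,@@[,],,,,,,…
[3] q1 h=23  …,,,@@@[,],,,,,,…
[4] q1 h=24  …,,@@@@[,],,,,,,…
[5] q1 h=25  …,@@@@@[,],,,,,,…
[6] q1 h=26  …@@@@@@[,],,,,,,…
[7] q1 h=27  …@@@@@@[,],,,,,,…
[8] q1 h=28  …@@@@@@[,],,,,,,…
[9] q1 h=29  …@@@@@@[,],,,,,,…
[10] q1 h=30  …@@@@@@[,],,,,,,…
[11] q1 h=31  …@@@@@@[,],,,,,,…
[12] q1 h=32  …@@@@@@[,],,,,,,…
[13] q1 h=33  …@@@@@@[,],,,,,,…
[14] q1 h=34  …@@@@@@[,],,,,,,|
[15] q1 h=35  …@@@@@@[,],,,,,|
[16] q1 h=36  …@@@@@@[,],,,,|
[17] q1 h=37  …@@@@@@[,],,,|
[18] q1 h=38  …@@@@@@[,],,|
[19] q1 h=39  …@@@@@@[,],|
[20] q1 h=40  …@@@@@@[,]|
[21] q1 h=40  …@@@@@@[@]|
[22] q2 h=39  …@@@@@@[@],|
[23] q2 h=38  …@@@@@@[@],,|
[24] q2 h=37  …@@@@@@[@],,,|
[25] q2 h=36  …@@@@@@[@],,,,|
[26] q2 h=35  …@@@@@@[@],,,,,|
[27] q2 h=34  …@@@@@@[@],,,,,,|
[28] q2 h=33  …@@@@@@[@],,,,,,…
[29] q2 h=32  …@@@@@@[@],,,,,,…
[30] q2 h=31  …@@@@@@[@],,,,,,…
[31] q2 h=30  …@@@@@@[@],,,,,,…
[32] q2 h=29  …@@@@@@[@],,,,,,…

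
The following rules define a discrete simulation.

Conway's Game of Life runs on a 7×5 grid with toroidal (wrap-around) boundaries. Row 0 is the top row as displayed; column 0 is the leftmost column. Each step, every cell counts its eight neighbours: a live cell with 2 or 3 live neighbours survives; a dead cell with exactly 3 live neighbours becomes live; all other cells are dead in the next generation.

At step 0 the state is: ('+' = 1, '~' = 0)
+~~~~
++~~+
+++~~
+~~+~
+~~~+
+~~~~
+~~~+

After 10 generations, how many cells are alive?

17

[0] +~~~~
++~~+
+++~~
+~~+~
+~~~+
+~~~~
+~~~+
[1] ~~~~~
~~+~+
~~++~
~~++~
++~~~
~+~~~
++~~+
[2] ~+~++
~~+~~
~+~~+
~~~++
++~~~
~~+~+
++~~~
[3] ~+~++
~++~+
+~+~+
~++++
+++~~
~~+~+
~+~~~
[4] ~+~++
~~~~~
~~~~~
~~~~~
~~~~~
~~++~
~+~~+
[5] ~~+++
~~~~~
~~~~~
~~~~~
~~~~~
~~++~
~+~~+
[6] +~+++
~~~+~
~~~~~
~~~~~
~~~~~
~~++~
++~~+
[7] ~~+~~
~~++~
~~~~~
~~~~~
~~~~~
+++++
~~~~~
[8] ~~++~
~~++~
~~~~~
~~~~~
+++++
+++++
+~~~+
[9] ~++~~
~~++~
~~~~~
+++++
~~~~~
~~~~~
~~~~~
[10] ~+++~
~+++~
+~~~~
+++++
+++++
~~~~~
~~~~~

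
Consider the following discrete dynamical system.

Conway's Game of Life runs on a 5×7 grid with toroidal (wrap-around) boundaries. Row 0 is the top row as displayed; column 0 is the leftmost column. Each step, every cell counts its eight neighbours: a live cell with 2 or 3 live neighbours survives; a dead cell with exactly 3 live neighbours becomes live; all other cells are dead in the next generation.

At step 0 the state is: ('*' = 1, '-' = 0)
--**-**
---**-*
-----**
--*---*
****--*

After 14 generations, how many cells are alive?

t=0: --**-**
---**-*
-----**
--*---*
****--*
t=1: -------
*-**---
*--**-*
--**---
----*--
t=2: ---*---
*****-*
*---*-*
--*--*-
---*---
t=3: **-----
-**-*-*
----*--
---****
--***--
t=4: *---**-
-***-*-
*-*---*
--*----
***---*
t=5: ----**-
--**-*-
*-----*
--**---
*-**-**
t=6: -*-----
---*-*-
-*--*-*
--****-
-**--**
t=7: **--***
*-*-**-
------*
-------
**---**
t=8: --**---
---**--
-----**
-----*-
-*--*--
t=9: --*----
--****-
-----**
----***
--***--
t=10: -*---*-
--*****
-------
------*
--*-*--
t=11: -*----*
--*****
---**-*
-------
-----*-
t=12: *-**--*
--*---*
--*---*
----**-
-------
t=13: ****--*
--*--**
---*--*
-----*-
---****
t=14: -*-----
----**-
----*-*
---*---
-*-*---

8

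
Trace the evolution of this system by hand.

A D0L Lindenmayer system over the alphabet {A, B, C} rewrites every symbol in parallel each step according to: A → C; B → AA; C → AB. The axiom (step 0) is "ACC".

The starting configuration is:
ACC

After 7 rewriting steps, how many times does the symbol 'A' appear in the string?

t=0: ACC
t=1: CABAB
t=2: ABCAACAA
t=3: CAAABCCABCC
t=4: ABCCCAAABABCAAABAB
t=5: CAAABABABCCCAACAAABCCCAACAA
t=6: ABCCCAACAACAAABABABCCABCCCAAABABABCCABCC
t=7: CAAABABABCCABCCABCCCAACAACAAABABCAAABABABCCCAACAACAAABABCAAABAB

32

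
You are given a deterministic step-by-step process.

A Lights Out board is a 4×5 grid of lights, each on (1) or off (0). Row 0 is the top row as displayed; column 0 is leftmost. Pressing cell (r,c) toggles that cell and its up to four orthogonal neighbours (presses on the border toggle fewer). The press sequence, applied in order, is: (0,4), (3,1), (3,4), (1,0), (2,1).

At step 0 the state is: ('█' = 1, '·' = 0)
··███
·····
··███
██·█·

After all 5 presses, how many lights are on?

8

gen 0: ··███
·····
··███
██·█·
gen 1: ··█··
····█
··███
██·█·
gen 2: ··█··
····█
·████
··██·
gen 3: ··█··
····█
·███·
··█·█
gen 4: █·█··
██··█
████·
··█·█
gen 5: █·█··
█···█
···█·
·██·█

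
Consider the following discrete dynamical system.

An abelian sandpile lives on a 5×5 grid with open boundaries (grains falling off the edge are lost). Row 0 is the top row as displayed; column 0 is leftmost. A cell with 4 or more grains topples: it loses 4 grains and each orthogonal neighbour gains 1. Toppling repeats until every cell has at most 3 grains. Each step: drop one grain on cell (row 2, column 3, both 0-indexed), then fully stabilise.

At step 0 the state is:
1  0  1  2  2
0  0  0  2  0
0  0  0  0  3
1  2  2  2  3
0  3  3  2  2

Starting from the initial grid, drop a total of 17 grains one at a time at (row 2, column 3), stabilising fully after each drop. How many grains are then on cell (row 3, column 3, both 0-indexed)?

3

k=0  1  0  1  2  2
0  0  0  2  0
0  0  0  0  3
1  2  2  2  3
0  3  3  2  2
k=1  1  0  1  2  2
0  0  0  2  0
0  0  0  1  3
1  2  2  2  3
0  3  3  2  2
k=2  1  0  1  2  2
0  0  0  2  0
0  0  0  2  3
1  2  2  2  3
0  3  3  2  2
k=3  1  0  1  2  2
0  0  0  2  0
0  0  0  3  3
1  2  2  2  3
0  3  3  2  2
k=4  1  0  1  2  2
0  0  0  3  1
0  0  1  2  1
1  2  3  0  1
0  3  3  3  3
k=5  1  0  1  2  2
0  0  0  3  1
0  0  1  3  1
1  2  3  0  1
0  3  3  3  3
k=6  1  0  1  3  2
0  0  1  0  2
0  0  2  1  2
1  2  3  1  1
0  3  3  3  3
k=7  1  0  1  3  2
0  0  1  0  2
0  0  2  2  2
1  2  3  1  1
0  3  3  3  3
k=8  1  0  1  3  2
0  0  1  0  2
0  0  2  3  2
1  2  3  1  1
0  3  3  3  3
k=9  1  0  1  3  2
0  0  1  1  2
0  0  3  0  3
1  2  3  2  1
0  3  3  3  3
k=10  1  0  1  3  2
0  0  1  1  2
0  0  3  1  3
1  2  3  2  1
0  3  3  3  3
k=11  1  0  1  3  2
0  0  1  1  2
0  0  3  2  3
1  2  3  2  1
0  3  3  3  3
k=12  1  0  1  3  2
0  0  1  1  2
0  0  3  3  3
1  2  3  2  1
0  3  3  3  3
k=13  1  0  1  3  2
0  0  2  2  3
0  2  1  3  1
2  0  3  2  0
1  1  2  2  1
k=14  1  0  1  3  2
0  0  2  3  3
0  2  2  0  2
2  0  3  3  0
1  1  2  2  1
k=15  1  0  1  3  2
0  0  2  3  3
0  2  2  1  2
2  0  3  3  0
1  1  2  2  1
k=16  1  0  1  3  2
0  0  2  3  3
0  2  2  2  2
2  0  3  3  0
1  1  2  2  1
k=17  1  0  1  3  2
0  0  2  3  3
0  2  2  3  2
2  0  3  3  0
1  1  2  2  1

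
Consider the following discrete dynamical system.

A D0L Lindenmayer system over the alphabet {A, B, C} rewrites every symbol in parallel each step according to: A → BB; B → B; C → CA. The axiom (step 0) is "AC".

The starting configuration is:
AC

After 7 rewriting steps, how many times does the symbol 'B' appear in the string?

0) AC
1) BBCA
2) BBCABB
3) BBCABBBB
4) BBCABBBBBB
5) BBCABBBBBBBB
6) BBCABBBBBBBBBB
7) BBCABBBBBBBBBBBB

14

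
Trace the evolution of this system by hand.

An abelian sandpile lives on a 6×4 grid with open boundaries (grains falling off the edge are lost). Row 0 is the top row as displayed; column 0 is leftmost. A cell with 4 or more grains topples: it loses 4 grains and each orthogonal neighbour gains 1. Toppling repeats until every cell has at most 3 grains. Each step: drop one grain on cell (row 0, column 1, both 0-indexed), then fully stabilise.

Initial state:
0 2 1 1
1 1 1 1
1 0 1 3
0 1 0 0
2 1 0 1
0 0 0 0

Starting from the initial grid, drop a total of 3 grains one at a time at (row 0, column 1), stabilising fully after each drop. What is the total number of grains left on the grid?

gen 0: 0 2 1 1
1 1 1 1
1 0 1 3
0 1 0 0
2 1 0 1
0 0 0 0
gen 1: 0 3 1 1
1 1 1 1
1 0 1 3
0 1 0 0
2 1 0 1
0 0 0 0
gen 2: 1 0 2 1
1 2 1 1
1 0 1 3
0 1 0 0
2 1 0 1
0 0 0 0
gen 3: 1 1 2 1
1 2 1 1
1 0 1 3
0 1 0 0
2 1 0 1
0 0 0 0

20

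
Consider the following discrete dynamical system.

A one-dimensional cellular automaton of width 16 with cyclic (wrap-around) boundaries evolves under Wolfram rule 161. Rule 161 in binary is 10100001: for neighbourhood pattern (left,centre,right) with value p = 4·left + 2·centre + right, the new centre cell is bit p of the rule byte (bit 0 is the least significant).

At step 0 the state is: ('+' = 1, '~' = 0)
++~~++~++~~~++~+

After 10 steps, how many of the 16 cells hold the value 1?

8

step 0: ++~~++~++~~~++~+
step 1: +~~~~~+~~~+~~~+~
step 2: ~~+++~~~+~~~+~~+
step 3: ~~~+~~+~~~+~~~~~
step 4: ++~~~~~~+~~~++++
step 5: +~~++++~~~+~~+++
step 6: ~~~~++~~+~~~~~++
step 7: ~++~~~~~~~+++~~~
step 8: ~~~~+++++~~+~~++
step 9: ~++~~+++~~~~~~~~
step 10: ~~~~~~+~~+++++++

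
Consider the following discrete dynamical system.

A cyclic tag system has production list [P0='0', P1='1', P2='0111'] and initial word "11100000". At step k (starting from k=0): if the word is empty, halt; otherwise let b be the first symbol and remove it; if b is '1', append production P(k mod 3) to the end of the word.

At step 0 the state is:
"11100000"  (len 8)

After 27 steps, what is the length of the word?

11

k=0  "11100000"  (len 8)
k=1  "11000000"  (len 8)
k=2  "10000001"  (len 8)
k=3  "00000010111"  (len 11)
k=4  "0000010111"  (len 10)
k=5  "000010111"  (len 9)
k=6  "00010111"  (len 8)
k=7  "0010111"  (len 7)
k=8  "010111"  (len 6)
k=9  "10111"  (len 5)
k=10  "01110"  (len 5)
k=11  "1110"  (len 4)
k=12  "1100111"  (len 7)
k=13  "1001110"  (len 7)
k=14  "0011101"  (len 7)
k=15  "011101"  (len 6)
k=16  "11101"  (len 5)
k=17  "11011"  (len 5)
k=18  "10110111"  (len 8)
k=19  "01101110"  (len 8)
k=20  "1101110"  (len 7)
k=21  "1011100111"  (len 10)
k=22  "0111001110"  (len 10)
k=23  "111001110"  (len 9)
k=24  "110011100111"  (len 12)
k=25  "100111001110"  (len 12)
k=26  "001110011101"  (len 12)
k=27  "01110011101"  (len 11)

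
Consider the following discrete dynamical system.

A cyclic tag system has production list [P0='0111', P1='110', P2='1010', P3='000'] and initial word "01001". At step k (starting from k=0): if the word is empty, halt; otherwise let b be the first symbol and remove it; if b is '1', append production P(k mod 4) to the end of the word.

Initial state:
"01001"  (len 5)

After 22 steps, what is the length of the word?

0) "01001"  (len 5)
1) "1001"  (len 4)
2) "001110"  (len 6)
3) "01110"  (len 5)
4) "1110"  (len 4)
5) "1100111"  (len 7)
6) "100111110"  (len 9)
7) "001111101010"  (len 12)
8) "01111101010"  (len 11)
9) "1111101010"  (len 10)
10) "111101010110"  (len 12)
11) "111010101101010"  (len 15)
12) "11010101101010000"  (len 17)
13) "10101011010100000111"  (len 20)
14) "0101011010100000111110"  (len 22)
15) "101011010100000111110"  (len 21)
16) "01011010100000111110000"  (len 23)
17) "1011010100000111110000"  (len 22)
18) "011010100000111110000110"  (len 24)
19) "11010100000111110000110"  (len 23)
20) "1010100000111110000110000"  (len 25)
21) "0101000001111100001100000111"  (len 28)
22) "101000001111100001100000111"  (len 27)

27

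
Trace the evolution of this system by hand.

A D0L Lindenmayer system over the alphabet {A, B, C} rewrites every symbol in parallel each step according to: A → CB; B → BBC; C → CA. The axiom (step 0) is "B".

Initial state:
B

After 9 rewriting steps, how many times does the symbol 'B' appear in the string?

t=0: B
t=1: BBC
t=2: BBCBBCCA
t=3: BBCBBCCABBCBBCCACACB
t=4: BBCBBCCABBCBBCCACACBBBCBBCCABBCBBCCACACBCACBCABBC
t=5: BBCBBCCABBCBBCCACACBBBCBBCCABBCBBCCACACBCACBCABBCBBCBBCCABBCBBCCACACBBBCBBCCABBCBBCCACACBCACBCABBCCACBCABBCCACBBBCBBCCA
t=6: BBCBBCCABBCBBCCACACBBBCBBCCABBCBBCCACACBCACBCABBCBBCBBCCAB…BBCBBCCACACBCABBCCACBBBCBBCCACACBCABBCBBCBBCCABBCBBCCACACB  (len 288)
t=7: BBCBBCCABBCBBCCACACBBBCBBCCABBCBBCCACACBCACBCABBCBBCBBCCAB…BBBCBBCCABBCBBCCABBCBBCCACACBBBCBBCCABBCBBCCACACBCACBCABBC  (len 696)
t=8: BBCBBCCABBCBBCCACACBBBCBBCCABBCBBCCACACBCACBCABBCBBCBBCCAB…BCCACACBBBCBBCCABBCBBCCACACBCACBCABBCCACBCABBCCACBBBCBBCCA  (len 1681)
t=9: BBCBBCCABBCBBCCACACBBBCBBCCABBCBBCCACACBCACBCABBCBBCBBCCAB…BBCBBCCACACBCABBCCACBBBCBBCCACACBCABBCBBCBBCCABBCBBCCACACB  (len 4059)

1682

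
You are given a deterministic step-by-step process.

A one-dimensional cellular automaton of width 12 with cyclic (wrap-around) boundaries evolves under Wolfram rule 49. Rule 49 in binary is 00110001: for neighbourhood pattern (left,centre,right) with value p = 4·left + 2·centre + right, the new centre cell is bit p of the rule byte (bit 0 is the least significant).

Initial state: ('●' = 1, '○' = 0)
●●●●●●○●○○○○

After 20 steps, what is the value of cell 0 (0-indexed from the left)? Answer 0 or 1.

k=0  ●●●●●●○●○○○○
k=1  ○○○○○○●○●●●○
k=2  ●●●●●○○●○○○●
k=3  ○○○○○●○○●●○○
k=4  ●●●●○○●○○○●●
k=5  ○○○○●○○●●○○○
k=6  ●●●○○●○○○●●●
k=7  ○○○●○○●●○○○○
k=8  ●●○○●○○○●●●●
k=9  ○○●○○●●○○○○○
k=10  ●○○●○○○●●●●●
k=11  ○●○○●●○○○○○○
k=12  ○○●○○○●●●●●●
k=13  ●○○●●○○○○○○○
k=14  ○●○○○●●●●●●○
k=15  ○○●●○○○○○○○●
k=16  ●○○○●●●●●●○○
k=17  ○●●○○○○○○○●○
k=18  ○○○●●●●●●○○●
k=19  ●●○○○○○○○●○○
k=20  ○○●●●●●●○○●○

0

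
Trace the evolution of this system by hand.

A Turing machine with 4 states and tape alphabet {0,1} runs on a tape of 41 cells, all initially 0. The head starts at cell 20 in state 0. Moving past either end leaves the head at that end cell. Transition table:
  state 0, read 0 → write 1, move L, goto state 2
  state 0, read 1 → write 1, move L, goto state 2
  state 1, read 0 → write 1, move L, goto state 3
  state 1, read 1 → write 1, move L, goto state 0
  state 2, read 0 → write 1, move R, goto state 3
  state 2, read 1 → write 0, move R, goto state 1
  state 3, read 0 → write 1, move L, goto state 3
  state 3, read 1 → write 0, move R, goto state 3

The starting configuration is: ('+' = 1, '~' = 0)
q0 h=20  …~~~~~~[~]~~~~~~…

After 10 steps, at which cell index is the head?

20

[0] q0 h=20  …~~~~~~[~]~~~~~~…
[1] q2 h=19  …~~~~~~[~]+~~~~~…
[2] q3 h=20  …~~~~~+[+]~~~~~~…
[3] q3 h=21  …~~~~+~[~]~~~~~~…
[4] q3 h=20  …~~~~~+[~]+~~~~~…
[5] q3 h=19  …~~~~~~[+]++~~~~…
[6] q3 h=20  …~~~~~~[+]+~~~~~…
[7] q3 h=21  …~~~~~~[+]~~~~~~…
[8] q3 h=22  …~~~~~~[~]~~~~~~…
[9] q3 h=21  …~~~~~~[~]+~~~~~…
[10] q3 h=20  …~~~~~~[~]++~~~~…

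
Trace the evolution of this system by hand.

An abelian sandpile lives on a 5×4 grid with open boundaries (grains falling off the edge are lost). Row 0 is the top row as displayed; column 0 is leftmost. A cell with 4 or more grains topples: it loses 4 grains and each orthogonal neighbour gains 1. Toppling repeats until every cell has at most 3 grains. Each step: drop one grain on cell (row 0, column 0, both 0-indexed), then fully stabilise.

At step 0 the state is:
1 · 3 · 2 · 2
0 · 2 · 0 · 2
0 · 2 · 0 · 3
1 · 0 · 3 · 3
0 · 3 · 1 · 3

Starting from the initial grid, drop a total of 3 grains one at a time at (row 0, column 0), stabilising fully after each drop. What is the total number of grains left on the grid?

31

k=0  1 · 3 · 2 · 2
0 · 2 · 0 · 2
0 · 2 · 0 · 3
1 · 0 · 3 · 3
0 · 3 · 1 · 3
k=1  2 · 3 · 2 · 2
0 · 2 · 0 · 2
0 · 2 · 0 · 3
1 · 0 · 3 · 3
0 · 3 · 1 · 3
k=2  3 · 3 · 2 · 2
0 · 2 · 0 · 2
0 · 2 · 0 · 3
1 · 0 · 3 · 3
0 · 3 · 1 · 3
k=3  1 · 0 · 3 · 2
1 · 3 · 0 · 2
0 · 2 · 0 · 3
1 · 0 · 3 · 3
0 · 3 · 1 · 3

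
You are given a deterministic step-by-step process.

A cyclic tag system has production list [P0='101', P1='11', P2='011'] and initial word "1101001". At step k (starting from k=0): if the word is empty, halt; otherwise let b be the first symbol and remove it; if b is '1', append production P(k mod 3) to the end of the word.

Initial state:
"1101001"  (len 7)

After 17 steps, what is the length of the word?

20

step 0: "1101001"  (len 7)
step 1: "101001101"  (len 9)
step 2: "0100110111"  (len 10)
step 3: "100110111"  (len 9)
step 4: "00110111101"  (len 11)
step 5: "0110111101"  (len 10)
step 6: "110111101"  (len 9)
step 7: "10111101101"  (len 11)
step 8: "011110110111"  (len 12)
step 9: "11110110111"  (len 11)
step 10: "1110110111101"  (len 13)
step 11: "11011011110111"  (len 14)
step 12: "1011011110111011"  (len 16)
step 13: "011011110111011101"  (len 18)
step 14: "11011110111011101"  (len 17)
step 15: "1011110111011101011"  (len 19)
step 16: "011110111011101011101"  (len 21)
step 17: "11110111011101011101"  (len 20)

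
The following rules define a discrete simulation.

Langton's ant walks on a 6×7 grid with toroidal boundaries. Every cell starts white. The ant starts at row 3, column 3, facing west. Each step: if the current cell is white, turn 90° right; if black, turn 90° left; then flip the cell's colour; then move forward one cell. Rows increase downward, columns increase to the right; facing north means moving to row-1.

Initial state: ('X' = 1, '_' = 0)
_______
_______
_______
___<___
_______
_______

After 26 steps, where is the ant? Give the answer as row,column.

gen 0: _______
_______
_______
___<___
_______
_______
gen 1: _______
_______
___^___
___X___
_______
_______
gen 2: _______
_______
___X>__
___X___
_______
_______
gen 3: _______
_______
___XX__
___Xv__
_______
_______
gen 4: _______
_______
___XX__
___<X__
_______
_______
gen 5: _______
_______
___XX__
____X__
___v___
_______
gen 6: _______
_______
___XX__
____X__
__<X___
_______
gen 7: _______
_______
___XX__
__^_X__
__XX___
_______
gen 8: _______
_______
___XX__
__X>X__
__XX___
_______
gen 9: _______
_______
___XX__
__XXX__
__Xv___
_______
gen 10: _______
_______
___XX__
__XXX__
__X_>__
_______
gen 11: _______
_______
___XX__
__XXX__
__X_X__
____v__
gen 12: _______
_______
___XX__
__XXX__
__X_X__
___<X__
gen 13: _______
_______
___XX__
__XXX__
__X^X__
___XX__
gen 14: _______
_______
___XX__
__XXX__
__XX>__
___XX__
gen 15: _______
_______
___XX__
__XX^__
__XX___
___XX__
gen 16: _______
_______
___XX__
__X<___
__XX___
___XX__
gen 17: _______
_______
___XX__
__X____
__Xv___
___XX__
gen 18: _______
_______
___XX__
__X____
__X_>__
___XX__
gen 19: _______
_______
___XX__
__X____
__X_X__
___Xv__
gen 20: _______
_______
___XX__
__X____
__X_X__
___X_>_
gen 21: _____v_
_______
___XX__
__X____
__X_X__
___X_X_
gen 22: ____<X_
_______
___XX__
__X____
__X_X__
___X_X_
gen 23: ____XX_
_______
___XX__
__X____
__X_X__
___X^X_
gen 24: ____XX_
_______
___XX__
__X____
__X_X__
___XX>_
gen 25: ____XX_
_______
___XX__
__X____
__X_X^_
___XX__
gen 26: ____XX_
_______
___XX__
__X____
__X_XX>
___XX__

4,6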